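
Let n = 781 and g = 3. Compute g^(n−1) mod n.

474

3^1 ≡ 3 (mod 781)
3^2 ≡ 3^2 = 9 ≡ 9 (mod 781)
3^4 ≡ 9^2 = 81 ≡ 81 (mod 781)
3^8 ≡ 81^2 = 6561 ≡ 313 (mod 781)
3^16 ≡ 313^2 = 97969 ≡ 344 (mod 781)
3^32 ≡ 344^2 = 118336 ≡ 405 (mod 781)
3^64 ≡ 405^2 = 164025 ≡ 15 (mod 781)
3^128 ≡ 15^2 = 225 ≡ 225 (mod 781)
3^256 ≡ 225^2 = 50625 ≡ 641 (mod 781)
3^512 ≡ 641^2 = 410881 ≡ 75 (mod 781)
780 = 512 + 256 + 8 + 4 in binary powers of 2.
So 3^780 ≡ 75 · 641 · 313 · 81 ≡ 474 (mod 781).
Since 474 ≠ 1, base 3 is a Fermat witness: 781 is composite.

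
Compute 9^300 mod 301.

176

9^1 ≡ 9 (mod 301)
9^2 ≡ 9^2 = 81 ≡ 81 (mod 301)
9^4 ≡ 81^2 = 6561 ≡ 240 (mod 301)
9^8 ≡ 240^2 = 57600 ≡ 109 (mod 301)
9^16 ≡ 109^2 = 11881 ≡ 142 (mod 301)
9^32 ≡ 142^2 = 20164 ≡ 298 (mod 301)
9^64 ≡ 298^2 = 88804 ≡ 9 (mod 301)
9^128 ≡ 9^2 = 81 ≡ 81 (mod 301)
9^256 ≡ 81^2 = 6561 ≡ 240 (mod 301)
300 = 256 + 32 + 8 + 4 in binary powers of 2.
So 9^300 ≡ 240 · 298 · 109 · 240 ≡ 176 (mod 301).
Since 176 ≠ 1, base 9 is a Fermat witness: 301 is composite.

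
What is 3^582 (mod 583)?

537

3^1 ≡ 3 (mod 583)
3^2 ≡ 3^2 = 9 ≡ 9 (mod 583)
3^4 ≡ 9^2 = 81 ≡ 81 (mod 583)
3^8 ≡ 81^2 = 6561 ≡ 148 (mod 583)
3^16 ≡ 148^2 = 21904 ≡ 333 (mod 583)
3^32 ≡ 333^2 = 110889 ≡ 119 (mod 583)
3^64 ≡ 119^2 = 14161 ≡ 169 (mod 583)
3^128 ≡ 169^2 = 28561 ≡ 577 (mod 583)
3^256 ≡ 577^2 = 332929 ≡ 36 (mod 583)
3^512 ≡ 36^2 = 1296 ≡ 130 (mod 583)
582 = 512 + 64 + 4 + 2 in binary powers of 2.
So 3^582 ≡ 130 · 169 · 81 · 9 ≡ 537 (mod 583).
Since 537 ≠ 1, base 3 is a Fermat witness: 583 is composite.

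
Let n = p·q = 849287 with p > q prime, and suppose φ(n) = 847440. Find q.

857

φ(n) = (p−1)(q−1) = n − (p+q) + 1, so p + q = 849287 − 847440 + 1 = 1848.
p and q are the roots of t² − 1848t + 849287 = 0.
Discriminant: 1848² − 4·849287 = 3415104 − 3397148 = 17956; √17956 = 134.
q = (1848 − 134)/2 = 857, p = (1848 + 134)/2 = 991.
Check: 857 · 991 = 849287.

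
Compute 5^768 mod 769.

1

5^1 ≡ 5 (mod 769)
5^2 ≡ 5^2 = 25 ≡ 25 (mod 769)
5^4 ≡ 25^2 = 625 ≡ 625 (mod 769)
5^8 ≡ 625^2 = 390625 ≡ 742 (mod 769)
5^16 ≡ 742^2 = 550564 ≡ 729 (mod 769)
5^32 ≡ 729^2 = 531441 ≡ 62 (mod 769)
5^64 ≡ 62^2 = 3844 ≡ 768 (mod 769)
5^128 ≡ 768^2 = 589824 ≡ 1 (mod 769)
5^256 ≡ 1^2 = 1 ≡ 1 (mod 769)
5^512 ≡ 1^2 = 1 ≡ 1 (mod 769)
768 = 512 + 256 in binary powers of 2.
So 5^768 ≡ 1 · 1 ≡ 1 (mod 769).
Since the result is 1, base 5 gives no evidence that 769 is composite.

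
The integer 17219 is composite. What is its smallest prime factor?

67

17219 is odd.
Digit sum 20, not divisible by 3.
Ends in 9: not divisible by 5.
7: 17219 = 7·2459 + 6
11: 17219 = 11·1565 + 4
13: 17219 = 13·1324 + 7
17: 17219 = 17·1012 + 15
19: 17219 = 19·906 + 5
23: 17219 = 23·748 + 15
29: 17219 = 29·593 + 22
31: 17219 = 31·555 + 14
37: 17219 = 37·465 + 14
41: 17219 = 41·419 + 40
43: 17219 = 43·400 + 19
47: 17219 = 47·366 + 17
53: 17219 = 53·324 + 47
59: 17219 = 59·291 + 50
61: 17219 = 61·282 + 17
67: 17219 = 67·257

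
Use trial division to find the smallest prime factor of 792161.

41

792161 is odd.
Digit sum 26, not divisible by 3.
Ends in 1: not divisible by 5.
7: 792161 = 7·113165 + 6
11: 792161 = 11·72014 + 7
13: 792161 = 13·60935 + 6
17: 792161 = 17·46597 + 12
19: 792161 = 19·41692 + 13
23: 792161 = 23·34441 + 18
29: 792161 = 29·27315 + 26
31: 792161 = 31·25553 + 18
37: 792161 = 37·21409 + 28
41: 792161 = 41·19321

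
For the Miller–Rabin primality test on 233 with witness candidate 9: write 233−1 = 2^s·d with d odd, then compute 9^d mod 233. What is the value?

144

233 − 1 = 232 = 2^3 · 29, so d = 29.
9^1 ≡ 9 (mod 233)
9^2 ≡ 9^2 = 81 ≡ 81 (mod 233)
9^4 ≡ 81^2 = 6561 ≡ 37 (mod 233)
9^8 ≡ 37^2 = 1369 ≡ 204 (mod 233)
9^16 ≡ 204^2 = 41616 ≡ 142 (mod 233)
29 = 16 + 8 + 4 + 1 in binary powers of 2.
So 9^29 ≡ 142 · 204 · 37 · 9 ≡ 144 (mod 233).
Squaring chain: 144 → 232 → 1; reaches −1, so base 9 does not prove 233 composite.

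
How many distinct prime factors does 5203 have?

5203 = 11^2 · 43
5203 = 11^2 · 43, which has 2 distinct prime factors.

2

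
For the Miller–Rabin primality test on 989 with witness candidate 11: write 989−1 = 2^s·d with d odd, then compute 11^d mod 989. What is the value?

989 − 1 = 988 = 2^2 · 247, so d = 247.
11^1 ≡ 11 (mod 989)
11^2 ≡ 11^2 = 121 ≡ 121 (mod 989)
11^4 ≡ 121^2 = 14641 ≡ 795 (mod 989)
11^8 ≡ 795^2 = 632025 ≡ 54 (mod 989)
11^16 ≡ 54^2 = 2916 ≡ 938 (mod 989)
11^32 ≡ 938^2 = 879844 ≡ 623 (mod 989)
11^64 ≡ 623^2 = 388129 ≡ 441 (mod 989)
11^128 ≡ 441^2 = 194481 ≡ 637 (mod 989)
247 = 128 + 64 + 32 + 16 + 4 + 2 + 1 in binary powers of 2.
So 11^247 ≡ 637 · 441 · 623 · 938 · 795 · 121 · 11 ≡ 465 (mod 989).
Squaring chain: 465 → 623; never reaches −1, so base 11 is a Miller–Rabin witness that 989 is composite.

465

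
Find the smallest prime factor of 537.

3

537 is odd.
Digit sum 15, divisible by 3.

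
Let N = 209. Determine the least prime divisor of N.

209 is odd.
Digit sum 11, not divisible by 3.
Ends in 9: not divisible by 5.
7: 209 = 7·29 + 6
11: 209 = 11·19

11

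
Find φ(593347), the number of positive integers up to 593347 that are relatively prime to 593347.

571200

Factor: 593347 = 61 · 71 · 137.
φ(593347) = (61−1) · (71−1) · (137−1) = 60 · 70 · 136 = 571200.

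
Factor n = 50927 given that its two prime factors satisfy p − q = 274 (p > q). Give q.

127

Since p = q + 274, we have 50927 = q(q + 274), so q² + 274q − 50927 = 0.
Discriminant: 274² + 4·50927 = 75076 + 203708 = 278784; √278784 = 528.
q = (−274 + 528)/2 = 127, and p = q + 274 = 401.
Check: 127 · 401 = 50927.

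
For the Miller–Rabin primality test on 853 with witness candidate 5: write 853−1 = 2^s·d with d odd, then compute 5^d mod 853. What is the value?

853 − 1 = 852 = 2^2 · 213, so d = 213.
5^1 ≡ 5 (mod 853)
5^2 ≡ 5^2 = 25 ≡ 25 (mod 853)
5^4 ≡ 25^2 = 625 ≡ 625 (mod 853)
5^8 ≡ 625^2 = 390625 ≡ 804 (mod 853)
5^16 ≡ 804^2 = 646416 ≡ 695 (mod 853)
5^32 ≡ 695^2 = 483025 ≡ 227 (mod 853)
5^64 ≡ 227^2 = 51529 ≡ 349 (mod 853)
5^128 ≡ 349^2 = 121801 ≡ 675 (mod 853)
213 = 128 + 64 + 16 + 4 + 1 in binary powers of 2.
So 5^213 ≡ 675 · 349 · 695 · 625 · 5 ≡ 520 (mod 853).
Squaring chain: 520 → 852; reaches −1, so base 5 does not prove 853 composite.

520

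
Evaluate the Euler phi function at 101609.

92736

Factor: 101609 = 17 · 43 · 139.
φ(101609) = (17−1) · (43−1) · (139−1) = 16 · 42 · 138 = 92736.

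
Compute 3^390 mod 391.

151

3^1 ≡ 3 (mod 391)
3^2 ≡ 3^2 = 9 ≡ 9 (mod 391)
3^4 ≡ 9^2 = 81 ≡ 81 (mod 391)
3^8 ≡ 81^2 = 6561 ≡ 305 (mod 391)
3^16 ≡ 305^2 = 93025 ≡ 358 (mod 391)
3^32 ≡ 358^2 = 128164 ≡ 307 (mod 391)
3^64 ≡ 307^2 = 94249 ≡ 18 (mod 391)
3^128 ≡ 18^2 = 324 ≡ 324 (mod 391)
3^256 ≡ 324^2 = 104976 ≡ 188 (mod 391)
390 = 256 + 128 + 4 + 2 in binary powers of 2.
So 3^390 ≡ 188 · 324 · 81 · 9 ≡ 151 (mod 391).
Since 151 ≠ 1, base 3 is a Fermat witness: 391 is composite.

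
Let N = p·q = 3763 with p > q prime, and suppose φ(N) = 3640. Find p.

71

φ(n) = (p−1)(q−1) = n − (p+q) + 1, so p + q = 3763 − 3640 + 1 = 124.
p and q are the roots of t² − 124t + 3763 = 0.
Discriminant: 124² − 4·3763 = 15376 − 15052 = 324; √324 = 18.
q = (124 − 18)/2 = 53, p = (124 + 18)/2 = 71.
Check: 53 · 71 = 3763.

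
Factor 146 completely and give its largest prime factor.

146 = 2 · 73
73 is prime.
So 146 = 2 · 73; the largest prime factor is 73.

73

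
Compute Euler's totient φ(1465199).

Factor: 1465199 = 83 · 127 · 139.
φ(1465199) = (83−1) · (127−1) · (139−1) = 82 · 126 · 138 = 1425816.

1425816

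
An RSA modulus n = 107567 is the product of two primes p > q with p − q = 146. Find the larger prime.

Since p = q + 146, we have 107567 = q(q + 146), so q² + 146q − 107567 = 0.
Discriminant: 146² + 4·107567 = 21316 + 430268 = 451584; √451584 = 672.
q = (−146 + 672)/2 = 263, and p = q + 146 = 409.
Check: 263 · 409 = 107567.

409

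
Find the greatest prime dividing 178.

89

178 = 2 · 89
89 is prime.
So 178 = 2 · 89; the largest prime factor is 89.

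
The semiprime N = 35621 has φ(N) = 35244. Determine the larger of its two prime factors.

199

φ(n) = (p−1)(q−1) = n − (p+q) + 1, so p + q = 35621 − 35244 + 1 = 378.
p and q are the roots of t² − 378t + 35621 = 0.
Discriminant: 378² − 4·35621 = 142884 − 142484 = 400; √400 = 20.
q = (378 − 20)/2 = 179, p = (378 + 20)/2 = 199.
Check: 179 · 199 = 35621.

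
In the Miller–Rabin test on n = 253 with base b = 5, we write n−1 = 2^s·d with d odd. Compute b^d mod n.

191

253 − 1 = 252 = 2^2 · 63, so d = 63.
5^1 ≡ 5 (mod 253)
5^2 ≡ 5^2 = 25 ≡ 25 (mod 253)
5^4 ≡ 25^2 = 625 ≡ 119 (mod 253)
5^8 ≡ 119^2 = 14161 ≡ 246 (mod 253)
5^16 ≡ 246^2 = 60516 ≡ 49 (mod 253)
5^32 ≡ 49^2 = 2401 ≡ 124 (mod 253)
63 = 32 + 16 + 8 + 4 + 2 + 1 in binary powers of 2.
So 5^63 ≡ 124 · 49 · 246 · 119 · 25 · 5 ≡ 191 (mod 253).
Squaring chain: 191 → 49; never reaches −1, so base 5 is a Miller–Rabin witness that 253 is composite.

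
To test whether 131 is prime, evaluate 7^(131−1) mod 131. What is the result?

1

7^1 ≡ 7 (mod 131)
7^2 ≡ 7^2 = 49 ≡ 49 (mod 131)
7^4 ≡ 49^2 = 2401 ≡ 43 (mod 131)
7^8 ≡ 43^2 = 1849 ≡ 15 (mod 131)
7^16 ≡ 15^2 = 225 ≡ 94 (mod 131)
7^32 ≡ 94^2 = 8836 ≡ 59 (mod 131)
7^64 ≡ 59^2 = 3481 ≡ 75 (mod 131)
7^128 ≡ 75^2 = 5625 ≡ 123 (mod 131)
130 = 128 + 2 in binary powers of 2.
So 7^130 ≡ 123 · 49 ≡ 1 (mod 131).
Since the result is 1, base 7 gives no evidence that 131 is composite.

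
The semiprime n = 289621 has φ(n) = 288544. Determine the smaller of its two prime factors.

509

φ(n) = (p−1)(q−1) = n − (p+q) + 1, so p + q = 289621 − 288544 + 1 = 1078.
p and q are the roots of t² − 1078t + 289621 = 0.
Discriminant: 1078² − 4·289621 = 1162084 − 1158484 = 3600; √3600 = 60.
q = (1078 − 60)/2 = 509, p = (1078 + 60)/2 = 569.
Check: 509 · 569 = 289621.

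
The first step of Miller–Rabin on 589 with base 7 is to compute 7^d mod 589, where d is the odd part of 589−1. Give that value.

589 − 1 = 588 = 2^2 · 147, so d = 147.
7^1 ≡ 7 (mod 589)
7^2 ≡ 7^2 = 49 ≡ 49 (mod 589)
7^4 ≡ 49^2 = 2401 ≡ 45 (mod 589)
7^8 ≡ 45^2 = 2025 ≡ 258 (mod 589)
7^16 ≡ 258^2 = 66564 ≡ 7 (mod 589)
7^32 ≡ 7^2 = 49 ≡ 49 (mod 589)
7^64 ≡ 49^2 = 2401 ≡ 45 (mod 589)
7^128 ≡ 45^2 = 2025 ≡ 258 (mod 589)
147 = 128 + 16 + 2 + 1 in binary powers of 2.
So 7^147 ≡ 258 · 7 · 49 · 7 ≡ 419 (mod 589).
Squaring chain: 419 → 39; never reaches −1, so base 7 is a Miller–Rabin witness that 589 is composite.

419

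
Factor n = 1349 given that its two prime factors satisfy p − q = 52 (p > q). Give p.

Since p = q + 52, we have 1349 = q(q + 52), so q² + 52q − 1349 = 0.
Discriminant: 52² + 4·1349 = 2704 + 5396 = 8100; √8100 = 90.
q = (−52 + 90)/2 = 19, and p = q + 52 = 71.
Check: 19 · 71 = 1349.

71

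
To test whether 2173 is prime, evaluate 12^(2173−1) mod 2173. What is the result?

148

12^1 ≡ 12 (mod 2173)
12^2 ≡ 12^2 = 144 ≡ 144 (mod 2173)
12^4 ≡ 144^2 = 20736 ≡ 1179 (mod 2173)
12^8 ≡ 1179^2 = 1390041 ≡ 1494 (mod 2173)
12^16 ≡ 1494^2 = 2232036 ≡ 365 (mod 2173)
12^32 ≡ 365^2 = 133225 ≡ 672 (mod 2173)
12^64 ≡ 672^2 = 451584 ≡ 1773 (mod 2173)
12^128 ≡ 1773^2 = 3143529 ≡ 1371 (mod 2173)
12^256 ≡ 1371^2 = 1879641 ≡ 2169 (mod 2173)
12^512 ≡ 2169^2 = 4704561 ≡ 16 (mod 2173)
12^1024 ≡ 16^2 = 256 ≡ 256 (mod 2173)
12^2048 ≡ 256^2 = 65536 ≡ 346 (mod 2173)
2172 = 2048 + 64 + 32 + 16 + 8 + 4 in binary powers of 2.
So 12^2172 ≡ 346 · 1773 · 672 · 365 · 1494 · 1179 ≡ 148 (mod 2173).
Since 148 ≠ 1, base 12 is a Fermat witness: 2173 is composite.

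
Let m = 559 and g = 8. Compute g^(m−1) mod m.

428

8^1 ≡ 8 (mod 559)
8^2 ≡ 8^2 = 64 ≡ 64 (mod 559)
8^4 ≡ 64^2 = 4096 ≡ 183 (mod 559)
8^8 ≡ 183^2 = 33489 ≡ 508 (mod 559)
8^16 ≡ 508^2 = 258064 ≡ 365 (mod 559)
8^32 ≡ 365^2 = 133225 ≡ 183 (mod 559)
8^64 ≡ 183^2 = 33489 ≡ 508 (mod 559)
8^128 ≡ 508^2 = 258064 ≡ 365 (mod 559)
8^256 ≡ 365^2 = 133225 ≡ 183 (mod 559)
8^512 ≡ 183^2 = 33489 ≡ 508 (mod 559)
558 = 512 + 32 + 8 + 4 + 2 in binary powers of 2.
So 8^558 ≡ 508 · 183 · 508 · 183 · 64 ≡ 428 (mod 559).
Since 428 ≠ 1, base 8 is a Fermat witness: 559 is composite.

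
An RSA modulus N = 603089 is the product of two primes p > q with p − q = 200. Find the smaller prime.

Since p = q + 200, we have 603089 = q(q + 200), so q² + 200q − 603089 = 0.
Discriminant: 200² + 4·603089 = 40000 + 2412356 = 2452356; √2452356 = 1566.
q = (−200 + 1566)/2 = 683, and p = q + 200 = 883.
Check: 683 · 883 = 603089.

683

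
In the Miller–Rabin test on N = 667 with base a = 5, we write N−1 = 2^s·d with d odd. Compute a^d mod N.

332

667 − 1 = 666 = 2^1 · 333, so d = 333.
5^1 ≡ 5 (mod 667)
5^2 ≡ 5^2 = 25 ≡ 25 (mod 667)
5^4 ≡ 25^2 = 625 ≡ 625 (mod 667)
5^8 ≡ 625^2 = 390625 ≡ 430 (mod 667)
5^16 ≡ 430^2 = 184900 ≡ 141 (mod 667)
5^32 ≡ 141^2 = 19881 ≡ 538 (mod 667)
5^64 ≡ 538^2 = 289444 ≡ 633 (mod 667)
5^128 ≡ 633^2 = 400689 ≡ 489 (mod 667)
5^256 ≡ 489^2 = 239121 ≡ 335 (mod 667)
333 = 256 + 64 + 8 + 4 + 1 in binary powers of 2.
So 5^333 ≡ 335 · 633 · 430 · 625 · 5 ≡ 332 (mod 667).
Squaring chain: 332; never reaches −1, so base 5 is a Miller–Rabin witness that 667 is composite.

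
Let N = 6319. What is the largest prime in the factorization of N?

89

6319 = 71 · 89
89 is prime.
So 6319 = 71 · 89; the largest prime factor is 89.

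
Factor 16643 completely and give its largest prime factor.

16643 = 11 · 1513
1513 = 17 · 89
89 is prime.
So 16643 = 11 · 17 · 89; the largest prime factor is 89.

89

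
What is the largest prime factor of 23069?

23069 = 17 · 1357
1357 = 23 · 59
59 is prime.
So 23069 = 17 · 23 · 59; the largest prime factor is 59.

59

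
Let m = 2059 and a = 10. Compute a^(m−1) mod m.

10^1 ≡ 10 (mod 2059)
10^2 ≡ 10^2 = 100 ≡ 100 (mod 2059)
10^4 ≡ 100^2 = 10000 ≡ 1764 (mod 2059)
10^8 ≡ 1764^2 = 3111696 ≡ 547 (mod 2059)
10^16 ≡ 547^2 = 299209 ≡ 654 (mod 2059)
10^32 ≡ 654^2 = 427716 ≡ 1503 (mod 2059)
10^64 ≡ 1503^2 = 2259009 ≡ 286 (mod 2059)
10^128 ≡ 286^2 = 81796 ≡ 1495 (mod 2059)
10^256 ≡ 1495^2 = 2235025 ≡ 1010 (mod 2059)
10^512 ≡ 1010^2 = 1020100 ≡ 895 (mod 2059)
10^1024 ≡ 895^2 = 801025 ≡ 74 (mod 2059)
10^2048 ≡ 74^2 = 5476 ≡ 1358 (mod 2059)
2058 = 2048 + 8 + 2 in binary powers of 2.
So 10^2058 ≡ 1358 · 547 · 100 ≡ 57 (mod 2059).
Since 57 ≠ 1, base 10 is a Fermat witness: 2059 is composite.

57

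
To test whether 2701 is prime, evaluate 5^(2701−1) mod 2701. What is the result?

5^1 ≡ 5 (mod 2701)
5^2 ≡ 5^2 = 25 ≡ 25 (mod 2701)
5^4 ≡ 25^2 = 625 ≡ 625 (mod 2701)
5^8 ≡ 625^2 = 390625 ≡ 1681 (mod 2701)
5^16 ≡ 1681^2 = 2825761 ≡ 515 (mod 2701)
5^32 ≡ 515^2 = 265225 ≡ 527 (mod 2701)
5^64 ≡ 527^2 = 277729 ≡ 2227 (mod 2701)
5^128 ≡ 2227^2 = 4959529 ≡ 493 (mod 2701)
5^256 ≡ 493^2 = 243049 ≡ 2660 (mod 2701)
5^512 ≡ 2660^2 = 7075600 ≡ 1681 (mod 2701)
5^1024 ≡ 1681^2 = 2825761 ≡ 515 (mod 2701)
5^2048 ≡ 515^2 = 265225 ≡ 527 (mod 2701)
2700 = 2048 + 512 + 128 + 8 + 4 in binary powers of 2.
So 5^2700 ≡ 527 · 1681 · 493 · 1681 · 625 ≡ 2554 (mod 2701).
Since 2554 ≠ 1, base 5 is a Fermat witness: 2701 is composite.

2554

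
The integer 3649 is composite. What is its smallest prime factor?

3649 is odd.
Digit sum 22, not divisible by 3.
Ends in 9: not divisible by 5.
7: 3649 = 7·521 + 2
11: 3649 = 11·331 + 8
13: 3649 = 13·280 + 9
17: 3649 = 17·214 + 11
19: 3649 = 19·192 + 1
23: 3649 = 23·158 + 15
29: 3649 = 29·125 + 24
31: 3649 = 31·117 + 22
37: 3649 = 37·98 + 23
41: 3649 = 41·89

41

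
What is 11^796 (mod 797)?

1

11^1 ≡ 11 (mod 797)
11^2 ≡ 11^2 = 121 ≡ 121 (mod 797)
11^4 ≡ 121^2 = 14641 ≡ 295 (mod 797)
11^8 ≡ 295^2 = 87025 ≡ 152 (mod 797)
11^16 ≡ 152^2 = 23104 ≡ 788 (mod 797)
11^32 ≡ 788^2 = 620944 ≡ 81 (mod 797)
11^64 ≡ 81^2 = 6561 ≡ 185 (mod 797)
11^128 ≡ 185^2 = 34225 ≡ 751 (mod 797)
11^256 ≡ 751^2 = 564001 ≡ 522 (mod 797)
11^512 ≡ 522^2 = 272484 ≡ 707 (mod 797)
796 = 512 + 256 + 16 + 8 + 4 in binary powers of 2.
So 11^796 ≡ 707 · 522 · 788 · 152 · 295 ≡ 1 (mod 797).
Since the result is 1, base 11 gives no evidence that 797 is composite.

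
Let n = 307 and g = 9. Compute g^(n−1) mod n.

9^1 ≡ 9 (mod 307)
9^2 ≡ 9^2 = 81 ≡ 81 (mod 307)
9^4 ≡ 81^2 = 6561 ≡ 114 (mod 307)
9^8 ≡ 114^2 = 12996 ≡ 102 (mod 307)
9^16 ≡ 102^2 = 10404 ≡ 273 (mod 307)
9^32 ≡ 273^2 = 74529 ≡ 235 (mod 307)
9^64 ≡ 235^2 = 55225 ≡ 272 (mod 307)
9^128 ≡ 272^2 = 73984 ≡ 304 (mod 307)
9^256 ≡ 304^2 = 92416 ≡ 9 (mod 307)
306 = 256 + 32 + 16 + 2 in binary powers of 2.
So 9^306 ≡ 9 · 235 · 273 · 81 ≡ 1 (mod 307).
Since the result is 1, base 9 gives no evidence that 307 is composite.

1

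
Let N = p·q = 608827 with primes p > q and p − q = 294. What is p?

Since p = q + 294, we have 608827 = q(q + 294), so q² + 294q − 608827 = 0.
Discriminant: 294² + 4·608827 = 86436 + 2435308 = 2521744; √2521744 = 1588.
q = (−294 + 1588)/2 = 647, and p = q + 294 = 941.
Check: 647 · 941 = 608827.

941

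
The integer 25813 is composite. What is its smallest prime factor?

25813 is odd.
Digit sum 19, not divisible by 3.
Ends in 3: not divisible by 5.
7: 25813 = 7·3687 + 4
11: 25813 = 11·2346 + 7
13: 25813 = 13·1985 + 8
17: 25813 = 17·1518 + 7
19: 25813 = 19·1358 + 11
23: 25813 = 23·1122 + 7
29: 25813 = 29·890 + 3
31: 25813 = 31·832 + 21
37: 25813 = 37·697 + 24
41: 25813 = 41·629 + 24
43: 25813 = 43·600 + 13
47: 25813 = 47·549 + 10
53: 25813 = 53·487 + 2
59: 25813 = 59·437 + 30
61: 25813 = 61·423 + 10
67: 25813 = 67·385 + 18
71: 25813 = 71·363 + 40
73: 25813 = 73·353 + 44
79: 25813 = 79·326 + 59
83: 25813 = 83·311

83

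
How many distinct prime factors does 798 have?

4

798 = 2 · 399
399 = 3 · 133
133 = 7 · 19
798 = 2 · 3 · 7 · 19, which has 4 distinct prime factors.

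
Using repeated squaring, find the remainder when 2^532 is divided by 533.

406

2^1 ≡ 2 (mod 533)
2^2 ≡ 2^2 = 4 ≡ 4 (mod 533)
2^4 ≡ 4^2 = 16 ≡ 16 (mod 533)
2^8 ≡ 16^2 = 256 ≡ 256 (mod 533)
2^16 ≡ 256^2 = 65536 ≡ 510 (mod 533)
2^32 ≡ 510^2 = 260100 ≡ 529 (mod 533)
2^64 ≡ 529^2 = 279841 ≡ 16 (mod 533)
2^128 ≡ 16^2 = 256 ≡ 256 (mod 533)
2^256 ≡ 256^2 = 65536 ≡ 510 (mod 533)
2^512 ≡ 510^2 = 260100 ≡ 529 (mod 533)
532 = 512 + 16 + 4 in binary powers of 2.
So 2^532 ≡ 529 · 510 · 16 ≡ 406 (mod 533).
Since 406 ≠ 1, base 2 is a Fermat witness: 533 is composite.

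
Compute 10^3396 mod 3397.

3370

10^1 ≡ 10 (mod 3397)
10^2 ≡ 10^2 = 100 ≡ 100 (mod 3397)
10^4 ≡ 100^2 = 10000 ≡ 3206 (mod 3397)
10^8 ≡ 3206^2 = 10278436 ≡ 2511 (mod 3397)
10^16 ≡ 2511^2 = 6305121 ≡ 289 (mod 3397)
10^32 ≡ 289^2 = 83521 ≡ 1993 (mod 3397)
10^64 ≡ 1993^2 = 3972049 ≡ 956 (mod 3397)
10^128 ≡ 956^2 = 913936 ≡ 143 (mod 3397)
10^256 ≡ 143^2 = 20449 ≡ 67 (mod 3397)
10^512 ≡ 67^2 = 4489 ≡ 1092 (mod 3397)
10^1024 ≡ 1092^2 = 1192464 ≡ 117 (mod 3397)
10^2048 ≡ 117^2 = 13689 ≡ 101 (mod 3397)
3396 = 2048 + 1024 + 256 + 64 + 4 in binary powers of 2.
So 10^3396 ≡ 101 · 117 · 67 · 956 · 3206 ≡ 3370 (mod 3397).
Since 3370 ≠ 1, base 10 is a Fermat witness: 3397 is composite.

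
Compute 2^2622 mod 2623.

2^1 ≡ 2 (mod 2623)
2^2 ≡ 2^2 = 4 ≡ 4 (mod 2623)
2^4 ≡ 4^2 = 16 ≡ 16 (mod 2623)
2^8 ≡ 16^2 = 256 ≡ 256 (mod 2623)
2^16 ≡ 256^2 = 65536 ≡ 2584 (mod 2623)
2^32 ≡ 2584^2 = 6677056 ≡ 1521 (mod 2623)
2^64 ≡ 1521^2 = 2313441 ≡ 2578 (mod 2623)
2^128 ≡ 2578^2 = 6646084 ≡ 2025 (mod 2623)
2^256 ≡ 2025^2 = 4100625 ≡ 876 (mod 2623)
2^512 ≡ 876^2 = 767376 ≡ 1460 (mod 2623)
2^1024 ≡ 1460^2 = 2131600 ≡ 1724 (mod 2623)
2^2048 ≡ 1724^2 = 2972176 ≡ 317 (mod 2623)
2622 = 2048 + 512 + 32 + 16 + 8 + 4 + 2 in binary powers of 2.
So 2^2622 ≡ 317 · 1460 · 1521 · 2584 · 256 · 16 · 4 ≡ 2553 (mod 2623).
Since 2553 ≠ 1, base 2 is a Fermat witness: 2623 is composite.

2553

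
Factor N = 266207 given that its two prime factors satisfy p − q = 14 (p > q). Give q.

509

Since p = q + 14, we have 266207 = q(q + 14), so q² + 14q − 266207 = 0.
Discriminant: 14² + 4·266207 = 196 + 1064828 = 1065024; √1065024 = 1032.
q = (−14 + 1032)/2 = 509, and p = q + 14 = 523.
Check: 509 · 523 = 266207.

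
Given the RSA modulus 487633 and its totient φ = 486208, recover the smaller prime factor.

569

φ(n) = (p−1)(q−1) = n − (p+q) + 1, so p + q = 487633 − 486208 + 1 = 1426.
p and q are the roots of t² − 1426t + 487633 = 0.
Discriminant: 1426² − 4·487633 = 2033476 − 1950532 = 82944; √82944 = 288.
q = (1426 − 288)/2 = 569, p = (1426 + 288)/2 = 857.
Check: 569 · 857 = 487633.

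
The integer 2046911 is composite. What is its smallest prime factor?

2046911 is odd.
Digit sum 23, not divisible by 3.
Ends in 1: not divisible by 5.
7: 2046911 = 7·292415 + 6
11: 2046911 = 11·186082 + 9
13: 2046911 = 13·157454 + 9
17: 2046911 = 17·120406 + 9
19: 2046911 = 19·107732 + 3
23: 2046911 = 23·88996 + 3
29: 2046911 = 29·70583 + 4
31: 2046911 = 31·66029 + 12
37: 2046911 = 37·55321 + 34
41: 2046911 = 41·49924 + 27
43: 2046911 = 43·47602 + 25
47: 2046911 = 47·43551 + 14
53: 2046911 = 53·38620 + 51
59: 2046911 = 59·34693 + 24
61: 2046911 = 61·33555 + 56
67: 2046911 = 67·30550 + 61
71: 2046911 = 71·28829 + 52
73: 2046911 = 73·28039 + 64
79: 2046911 = 79·25910 + 21
83: 2046911 = 83·24661 + 48
89: 2046911 = 89·22999

89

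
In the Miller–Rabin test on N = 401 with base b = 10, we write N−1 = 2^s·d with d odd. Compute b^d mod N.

356

401 − 1 = 400 = 2^4 · 25, so d = 25.
10^1 ≡ 10 (mod 401)
10^2 ≡ 10^2 = 100 ≡ 100 (mod 401)
10^4 ≡ 100^2 = 10000 ≡ 376 (mod 401)
10^8 ≡ 376^2 = 141376 ≡ 224 (mod 401)
10^16 ≡ 224^2 = 50176 ≡ 51 (mod 401)
25 = 16 + 8 + 1 in binary powers of 2.
So 10^25 ≡ 51 · 224 · 10 ≡ 356 (mod 401).
Squaring chain: 356 → 20 → 400 → 1; reaches −1, so base 10 does not prove 401 composite.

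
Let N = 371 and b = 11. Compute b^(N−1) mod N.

354

11^1 ≡ 11 (mod 371)
11^2 ≡ 11^2 = 121 ≡ 121 (mod 371)
11^4 ≡ 121^2 = 14641 ≡ 172 (mod 371)
11^8 ≡ 172^2 = 29584 ≡ 275 (mod 371)
11^16 ≡ 275^2 = 75625 ≡ 312 (mod 371)
11^32 ≡ 312^2 = 97344 ≡ 142 (mod 371)
11^64 ≡ 142^2 = 20164 ≡ 130 (mod 371)
11^128 ≡ 130^2 = 16900 ≡ 205 (mod 371)
11^256 ≡ 205^2 = 42025 ≡ 102 (mod 371)
370 = 256 + 64 + 32 + 16 + 2 in binary powers of 2.
So 11^370 ≡ 102 · 130 · 142 · 312 · 121 ≡ 354 (mod 371).
Since 354 ≠ 1, base 11 is a Fermat witness: 371 is composite.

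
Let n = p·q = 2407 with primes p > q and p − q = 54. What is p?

83

Since p = q + 54, we have 2407 = q(q + 54), so q² + 54q − 2407 = 0.
Discriminant: 54² + 4·2407 = 2916 + 9628 = 12544; √12544 = 112.
q = (−54 + 112)/2 = 29, and p = q + 54 = 83.
Check: 29 · 83 = 2407.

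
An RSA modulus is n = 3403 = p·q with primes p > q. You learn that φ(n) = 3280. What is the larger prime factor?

φ(n) = (p−1)(q−1) = n − (p+q) + 1, so p + q = 3403 − 3280 + 1 = 124.
p and q are the roots of t² − 124t + 3403 = 0.
Discriminant: 124² − 4·3403 = 15376 − 13612 = 1764; √1764 = 42.
q = (124 − 42)/2 = 41, p = (124 + 42)/2 = 83.
Check: 41 · 83 = 3403.

83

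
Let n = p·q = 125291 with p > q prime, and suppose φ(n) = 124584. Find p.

359

φ(n) = (p−1)(q−1) = n − (p+q) + 1, so p + q = 125291 − 124584 + 1 = 708.
p and q are the roots of t² − 708t + 125291 = 0.
Discriminant: 708² − 4·125291 = 501264 − 501164 = 100; √100 = 10.
q = (708 − 10)/2 = 349, p = (708 + 10)/2 = 359.
Check: 349 · 359 = 125291.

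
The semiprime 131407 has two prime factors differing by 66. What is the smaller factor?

Since p = q + 66, we have 131407 = q(q + 66), so q² + 66q − 131407 = 0.
Discriminant: 66² + 4·131407 = 4356 + 525628 = 529984; √529984 = 728.
q = (−66 + 728)/2 = 331, and p = q + 66 = 397.
Check: 331 · 397 = 131407.

331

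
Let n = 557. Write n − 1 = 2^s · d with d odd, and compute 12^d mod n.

118

557 − 1 = 556 = 2^2 · 139, so d = 139.
12^1 ≡ 12 (mod 557)
12^2 ≡ 12^2 = 144 ≡ 144 (mod 557)
12^4 ≡ 144^2 = 20736 ≡ 127 (mod 557)
12^8 ≡ 127^2 = 16129 ≡ 533 (mod 557)
12^16 ≡ 533^2 = 284089 ≡ 19 (mod 557)
12^32 ≡ 19^2 = 361 ≡ 361 (mod 557)
12^64 ≡ 361^2 = 130321 ≡ 540 (mod 557)
12^128 ≡ 540^2 = 291600 ≡ 289 (mod 557)
139 = 128 + 8 + 2 + 1 in binary powers of 2.
So 12^139 ≡ 289 · 533 · 144 · 12 ≡ 118 (mod 557).
Squaring chain: 118 → 556; reaches −1, so base 12 does not prove 557 composite.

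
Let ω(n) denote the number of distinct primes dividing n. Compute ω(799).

799 = 17 · 47
799 = 17 · 47, which has 2 distinct prime factors.

2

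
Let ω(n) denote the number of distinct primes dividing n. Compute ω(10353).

10353 = 3 · 3451
3451 = 7 · 493
493 = 17 · 29
10353 = 3 · 7 · 17 · 29, which has 4 distinct prime factors.

4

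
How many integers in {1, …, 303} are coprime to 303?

200

Factor: 303 = 3 · 101.
φ(303) = (3−1) · (101−1) = 2 · 100 = 200.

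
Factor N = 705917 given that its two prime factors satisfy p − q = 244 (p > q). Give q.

Since p = q + 244, we have 705917 = q(q + 244), so q² + 244q − 705917 = 0.
Discriminant: 244² + 4·705917 = 59536 + 2823668 = 2883204; √2883204 = 1698.
q = (−244 + 1698)/2 = 727, and p = q + 244 = 971.
Check: 727 · 971 = 705917.

727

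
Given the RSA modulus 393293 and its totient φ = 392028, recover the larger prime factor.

719

φ(n) = (p−1)(q−1) = n − (p+q) + 1, so p + q = 393293 − 392028 + 1 = 1266.
p and q are the roots of t² − 1266t + 393293 = 0.
Discriminant: 1266² − 4·393293 = 1602756 − 1573172 = 29584; √29584 = 172.
q = (1266 − 172)/2 = 547, p = (1266 + 172)/2 = 719.
Check: 547 · 719 = 393293.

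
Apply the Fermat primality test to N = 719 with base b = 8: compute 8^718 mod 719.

8^1 ≡ 8 (mod 719)
8^2 ≡ 8^2 = 64 ≡ 64 (mod 719)
8^4 ≡ 64^2 = 4096 ≡ 501 (mod 719)
8^8 ≡ 501^2 = 251001 ≡ 70 (mod 719)
8^16 ≡ 70^2 = 4900 ≡ 586 (mod 719)
8^32 ≡ 586^2 = 343396 ≡ 433 (mod 719)
8^64 ≡ 433^2 = 187489 ≡ 549 (mod 719)
8^128 ≡ 549^2 = 301401 ≡ 140 (mod 719)
8^256 ≡ 140^2 = 19600 ≡ 187 (mod 719)
8^512 ≡ 187^2 = 34969 ≡ 457 (mod 719)
718 = 512 + 128 + 64 + 8 + 4 + 2 in binary powers of 2.
So 8^718 ≡ 457 · 140 · 549 · 70 · 501 · 64 ≡ 1 (mod 719).
Since the result is 1, base 8 gives no evidence that 719 is composite.

1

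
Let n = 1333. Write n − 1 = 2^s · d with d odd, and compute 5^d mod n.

32

1333 − 1 = 1332 = 2^2 · 333, so d = 333.
5^1 ≡ 5 (mod 1333)
5^2 ≡ 5^2 = 25 ≡ 25 (mod 1333)
5^4 ≡ 25^2 = 625 ≡ 625 (mod 1333)
5^8 ≡ 625^2 = 390625 ≡ 56 (mod 1333)
5^16 ≡ 56^2 = 3136 ≡ 470 (mod 1333)
5^32 ≡ 470^2 = 220900 ≡ 955 (mod 1333)
5^64 ≡ 955^2 = 912025 ≡ 253 (mod 1333)
5^128 ≡ 253^2 = 64009 ≡ 25 (mod 1333)
5^256 ≡ 25^2 = 625 ≡ 625 (mod 1333)
333 = 256 + 64 + 8 + 4 + 1 in binary powers of 2.
So 5^333 ≡ 625 · 253 · 56 · 625 · 5 ≡ 32 (mod 1333).
Squaring chain: 32 → 1024; never reaches −1, so base 5 is a Miller–Rabin witness that 1333 is composite.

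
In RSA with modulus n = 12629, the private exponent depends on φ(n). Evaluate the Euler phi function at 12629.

Factor: 12629 = 73 · 173.
φ(12629) = (73−1) · (173−1) = 72 · 172 = 12384.

12384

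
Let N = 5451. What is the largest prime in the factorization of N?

5451 = 3 · 1817
1817 = 23 · 79
79 is prime.
So 5451 = 3 · 23 · 79; the largest prime factor is 79.

79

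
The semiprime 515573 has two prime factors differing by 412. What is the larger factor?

Since p = q + 412, we have 515573 = q(q + 412), so q² + 412q − 515573 = 0.
Discriminant: 412² + 4·515573 = 169744 + 2062292 = 2232036; √2232036 = 1494.
q = (−412 + 1494)/2 = 541, and p = q + 412 = 953.
Check: 541 · 953 = 515573.

953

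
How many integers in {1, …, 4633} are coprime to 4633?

4480

Factor: 4633 = 41 · 113.
φ(4633) = (41−1) · (113−1) = 40 · 112 = 4480.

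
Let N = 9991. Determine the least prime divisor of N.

97

9991 is odd.
Digit sum 28, not divisible by 3.
Ends in 1: not divisible by 5.
7: 9991 = 7·1427 + 2
11: 9991 = 11·908 + 3
13: 9991 = 13·768 + 7
17: 9991 = 17·587 + 12
19: 9991 = 19·525 + 16
23: 9991 = 23·434 + 9
29: 9991 = 29·344 + 15
31: 9991 = 31·322 + 9
37: 9991 = 37·270 + 1
41: 9991 = 41·243 + 28
43: 9991 = 43·232 + 15
47: 9991 = 47·212 + 27
53: 9991 = 53·188 + 27
59: 9991 = 59·169 + 20
61: 9991 = 61·163 + 48
67: 9991 = 67·149 + 8
71: 9991 = 71·140 + 51
73: 9991 = 73·136 + 63
79: 9991 = 79·126 + 37
83: 9991 = 83·120 + 31
89: 9991 = 89·112 + 23
97: 9991 = 97·103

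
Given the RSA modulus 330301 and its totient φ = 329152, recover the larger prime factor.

φ(n) = (p−1)(q−1) = n − (p+q) + 1, so p + q = 330301 − 329152 + 1 = 1150.
p and q are the roots of t² − 1150t + 330301 = 0.
Discriminant: 1150² − 4·330301 = 1322500 − 1321204 = 1296; √1296 = 36.
q = (1150 − 36)/2 = 557, p = (1150 + 36)/2 = 593.
Check: 557 · 593 = 330301.

593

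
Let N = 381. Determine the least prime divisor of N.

381 is odd.
Digit sum 12, divisible by 3.

3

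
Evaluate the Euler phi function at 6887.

6720

Factor: 6887 = 71 · 97.
φ(6887) = (71−1) · (97−1) = 70 · 96 = 6720.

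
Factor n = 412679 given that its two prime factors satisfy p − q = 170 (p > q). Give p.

733

Since p = q + 170, we have 412679 = q(q + 170), so q² + 170q − 412679 = 0.
Discriminant: 170² + 4·412679 = 28900 + 1650716 = 1679616; √1679616 = 1296.
q = (−170 + 1296)/2 = 563, and p = q + 170 = 733.
Check: 563 · 733 = 412679.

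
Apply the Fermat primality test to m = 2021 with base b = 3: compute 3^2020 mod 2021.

3^1 ≡ 3 (mod 2021)
3^2 ≡ 3^2 = 9 ≡ 9 (mod 2021)
3^4 ≡ 9^2 = 81 ≡ 81 (mod 2021)
3^8 ≡ 81^2 = 6561 ≡ 498 (mod 2021)
3^16 ≡ 498^2 = 248004 ≡ 1442 (mod 2021)
3^32 ≡ 1442^2 = 2079364 ≡ 1776 (mod 2021)
3^64 ≡ 1776^2 = 3154176 ≡ 1416 (mod 2021)
3^128 ≡ 1416^2 = 2005056 ≡ 224 (mod 2021)
3^256 ≡ 224^2 = 50176 ≡ 1672 (mod 2021)
3^512 ≡ 1672^2 = 2795584 ≡ 541 (mod 2021)
3^1024 ≡ 541^2 = 292681 ≡ 1657 (mod 2021)
2020 = 1024 + 512 + 256 + 128 + 64 + 32 + 4 in binary powers of 2.
So 3^2020 ≡ 1657 · 541 · 1672 · 224 · 1416 · 1776 · 81 ≡ 253 (mod 2021).
Since 253 ≠ 1, base 3 is a Fermat witness: 2021 is composite.

253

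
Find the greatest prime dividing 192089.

192089 = 47 · 4087
4087 = 61 · 67
67 is prime.
So 192089 = 47 · 61 · 67; the largest prime factor is 67.

67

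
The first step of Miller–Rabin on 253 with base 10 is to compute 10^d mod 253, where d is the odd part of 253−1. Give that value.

21

253 − 1 = 252 = 2^2 · 63, so d = 63.
10^1 ≡ 10 (mod 253)
10^2 ≡ 10^2 = 100 ≡ 100 (mod 253)
10^4 ≡ 100^2 = 10000 ≡ 133 (mod 253)
10^8 ≡ 133^2 = 17689 ≡ 232 (mod 253)
10^16 ≡ 232^2 = 53824 ≡ 188 (mod 253)
10^32 ≡ 188^2 = 35344 ≡ 177 (mod 253)
63 = 32 + 16 + 8 + 4 + 2 + 1 in binary powers of 2.
So 10^63 ≡ 177 · 188 · 232 · 133 · 100 · 10 ≡ 21 (mod 253).
Squaring chain: 21 → 188; never reaches −1, so base 10 is a Miller–Rabin witness that 253 is composite.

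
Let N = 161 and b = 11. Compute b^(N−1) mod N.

32

11^1 ≡ 11 (mod 161)
11^2 ≡ 11^2 = 121 ≡ 121 (mod 161)
11^4 ≡ 121^2 = 14641 ≡ 151 (mod 161)
11^8 ≡ 151^2 = 22801 ≡ 100 (mod 161)
11^16 ≡ 100^2 = 10000 ≡ 18 (mod 161)
11^32 ≡ 18^2 = 324 ≡ 2 (mod 161)
11^64 ≡ 2^2 = 4 ≡ 4 (mod 161)
11^128 ≡ 4^2 = 16 ≡ 16 (mod 161)
160 = 128 + 32 in binary powers of 2.
So 11^160 ≡ 16 · 2 ≡ 32 (mod 161).
Since 32 ≠ 1, base 11 is a Fermat witness: 161 is composite.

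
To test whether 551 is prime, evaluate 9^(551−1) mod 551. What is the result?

9^1 ≡ 9 (mod 551)
9^2 ≡ 9^2 = 81 ≡ 81 (mod 551)
9^4 ≡ 81^2 = 6561 ≡ 500 (mod 551)
9^8 ≡ 500^2 = 250000 ≡ 397 (mod 551)
9^16 ≡ 397^2 = 157609 ≡ 23 (mod 551)
9^32 ≡ 23^2 = 529 ≡ 529 (mod 551)
9^64 ≡ 529^2 = 279841 ≡ 484 (mod 551)
9^128 ≡ 484^2 = 234256 ≡ 81 (mod 551)
9^256 ≡ 81^2 = 6561 ≡ 500 (mod 551)
9^512 ≡ 500^2 = 250000 ≡ 397 (mod 551)
550 = 512 + 32 + 4 + 2 in binary powers of 2.
So 9^550 ≡ 397 · 529 · 500 · 81 ≡ 123 (mod 551).
Since 123 ≠ 1, base 9 is a Fermat witness: 551 is composite.

123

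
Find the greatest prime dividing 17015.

17015 = 5 · 3403
3403 = 41 · 83
83 is prime.
So 17015 = 5 · 41 · 83; the largest prime factor is 83.

83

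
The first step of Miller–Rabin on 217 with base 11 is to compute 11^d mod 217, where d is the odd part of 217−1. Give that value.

15

217 − 1 = 216 = 2^3 · 27, so d = 27.
11^1 ≡ 11 (mod 217)
11^2 ≡ 11^2 = 121 ≡ 121 (mod 217)
11^4 ≡ 121^2 = 14641 ≡ 102 (mod 217)
11^8 ≡ 102^2 = 10404 ≡ 205 (mod 217)
11^16 ≡ 205^2 = 42025 ≡ 144 (mod 217)
27 = 16 + 8 + 2 + 1 in binary powers of 2.
So 11^27 ≡ 144 · 205 · 121 · 11 ≡ 15 (mod 217).
Squaring chain: 15 → 8 → 64; never reaches −1, so base 11 is a Miller–Rabin witness that 217 is composite.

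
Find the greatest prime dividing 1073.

37

1073 = 29 · 37
37 is prime.
So 1073 = 29 · 37; the largest prime factor is 37.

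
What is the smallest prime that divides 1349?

1349 is odd.
Digit sum 17, not divisible by 3.
Ends in 9: not divisible by 5.
7: 1349 = 7·192 + 5
11: 1349 = 11·122 + 7
13: 1349 = 13·103 + 10
17: 1349 = 17·79 + 6
19: 1349 = 19·71

19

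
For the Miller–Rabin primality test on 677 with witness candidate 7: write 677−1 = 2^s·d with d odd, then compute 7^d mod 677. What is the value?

677 − 1 = 676 = 2^2 · 169, so d = 169.
7^1 ≡ 7 (mod 677)
7^2 ≡ 7^2 = 49 ≡ 49 (mod 677)
7^4 ≡ 49^2 = 2401 ≡ 370 (mod 677)
7^8 ≡ 370^2 = 136900 ≡ 146 (mod 677)
7^16 ≡ 146^2 = 21316 ≡ 329 (mod 677)
7^32 ≡ 329^2 = 108241 ≡ 598 (mod 677)
7^64 ≡ 598^2 = 357604 ≡ 148 (mod 677)
7^128 ≡ 148^2 = 21904 ≡ 240 (mod 677)
169 = 128 + 32 + 8 + 1 in binary powers of 2.
So 7^169 ≡ 240 · 598 · 146 · 7 ≡ 651 (mod 677).
Squaring chain: 651 → 676; reaches −1, so base 7 does not prove 677 composite.

651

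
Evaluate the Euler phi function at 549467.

528264

Factor: 549467 = 59 · 67 · 139.
φ(549467) = (59−1) · (67−1) · (139−1) = 58 · 66 · 138 = 528264.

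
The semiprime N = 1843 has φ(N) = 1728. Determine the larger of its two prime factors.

97

φ(n) = (p−1)(q−1) = n − (p+q) + 1, so p + q = 1843 − 1728 + 1 = 116.
p and q are the roots of t² − 116t + 1843 = 0.
Discriminant: 116² − 4·1843 = 13456 − 7372 = 6084; √6084 = 78.
q = (116 − 78)/2 = 19, p = (116 + 78)/2 = 97.
Check: 19 · 97 = 1843.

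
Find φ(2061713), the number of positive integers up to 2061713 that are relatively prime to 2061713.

2012800

Factor: 2061713 = 101 · 137 · 149.
φ(2061713) = (101−1) · (137−1) · (149−1) = 100 · 136 · 148 = 2012800.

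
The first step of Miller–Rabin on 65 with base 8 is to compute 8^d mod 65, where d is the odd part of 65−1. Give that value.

65 − 1 = 64 = 2^6 · 1, so d = 1.
8^1 ≡ 8 (mod 65)
1 = 1 in binary powers of 2.
So 8^1 ≡ 8 ≡ 8 (mod 65).
Squaring chain: 8 → 64 → 1 → 1 → 1 → 1; reaches −1, so base 8 does not prove 65 composite.

8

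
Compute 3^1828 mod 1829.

3^1 ≡ 3 (mod 1829)
3^2 ≡ 3^2 = 9 ≡ 9 (mod 1829)
3^4 ≡ 9^2 = 81 ≡ 81 (mod 1829)
3^8 ≡ 81^2 = 6561 ≡ 1074 (mod 1829)
3^16 ≡ 1074^2 = 1153476 ≡ 1206 (mod 1829)
3^32 ≡ 1206^2 = 1454436 ≡ 381 (mod 1829)
3^64 ≡ 381^2 = 145161 ≡ 670 (mod 1829)
3^128 ≡ 670^2 = 448900 ≡ 795 (mod 1829)
3^256 ≡ 795^2 = 632025 ≡ 1020 (mod 1829)
3^512 ≡ 1020^2 = 1040400 ≡ 1528 (mod 1829)
3^1024 ≡ 1528^2 = 2334784 ≡ 980 (mod 1829)
1828 = 1024 + 512 + 256 + 32 + 4 in binary powers of 2.
So 3^1828 ≡ 980 · 1528 · 1020 · 381 · 81 ≡ 534 (mod 1829).
Since 534 ≠ 1, base 3 is a Fermat witness: 1829 is composite.

534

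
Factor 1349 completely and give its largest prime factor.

1349 = 19 · 71
71 is prime.
So 1349 = 19 · 71; the largest prime factor is 71.

71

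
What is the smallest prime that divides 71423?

11

71423 is odd.
Digit sum 17, not divisible by 3.
Ends in 3: not divisible by 5.
7: 71423 = 7·10203 + 2
11: 71423 = 11·6493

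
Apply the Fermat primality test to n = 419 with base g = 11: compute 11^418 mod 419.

11^1 ≡ 11 (mod 419)
11^2 ≡ 11^2 = 121 ≡ 121 (mod 419)
11^4 ≡ 121^2 = 14641 ≡ 395 (mod 419)
11^8 ≡ 395^2 = 156025 ≡ 157 (mod 419)
11^16 ≡ 157^2 = 24649 ≡ 347 (mod 419)
11^32 ≡ 347^2 = 120409 ≡ 156 (mod 419)
11^64 ≡ 156^2 = 24336 ≡ 34 (mod 419)
11^128 ≡ 34^2 = 1156 ≡ 318 (mod 419)
11^256 ≡ 318^2 = 101124 ≡ 145 (mod 419)
418 = 256 + 128 + 32 + 2 in binary powers of 2.
So 11^418 ≡ 145 · 318 · 156 · 121 ≡ 1 (mod 419).
Since the result is 1, base 11 gives no evidence that 419 is composite.

1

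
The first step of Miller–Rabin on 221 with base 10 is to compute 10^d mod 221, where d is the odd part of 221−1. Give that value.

192

221 − 1 = 220 = 2^2 · 55, so d = 55.
10^1 ≡ 10 (mod 221)
10^2 ≡ 10^2 = 100 ≡ 100 (mod 221)
10^4 ≡ 100^2 = 10000 ≡ 55 (mod 221)
10^8 ≡ 55^2 = 3025 ≡ 152 (mod 221)
10^16 ≡ 152^2 = 23104 ≡ 120 (mod 221)
10^32 ≡ 120^2 = 14400 ≡ 35 (mod 221)
55 = 32 + 16 + 4 + 2 + 1 in binary powers of 2.
So 10^55 ≡ 35 · 120 · 55 · 100 · 10 ≡ 192 (mod 221).
Squaring chain: 192 → 178; never reaches −1, so base 10 is a Miller–Rabin witness that 221 is composite.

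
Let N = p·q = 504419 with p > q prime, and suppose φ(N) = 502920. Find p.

991

φ(n) = (p−1)(q−1) = n − (p+q) + 1, so p + q = 504419 − 502920 + 1 = 1500.
p and q are the roots of t² − 1500t + 504419 = 0.
Discriminant: 1500² − 4·504419 = 2250000 − 2017676 = 232324; √232324 = 482.
q = (1500 − 482)/2 = 509, p = (1500 + 482)/2 = 991.
Check: 509 · 991 = 504419.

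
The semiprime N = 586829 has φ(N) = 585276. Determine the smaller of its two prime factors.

φ(n) = (p−1)(q−1) = n − (p+q) + 1, so p + q = 586829 − 585276 + 1 = 1554.
p and q are the roots of t² − 1554t + 586829 = 0.
Discriminant: 1554² − 4·586829 = 2414916 − 2347316 = 67600; √67600 = 260.
q = (1554 − 260)/2 = 647, p = (1554 + 260)/2 = 907.
Check: 647 · 907 = 586829.

647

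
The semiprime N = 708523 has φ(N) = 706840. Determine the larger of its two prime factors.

φ(n) = (p−1)(q−1) = n − (p+q) + 1, so p + q = 708523 − 706840 + 1 = 1684.
p and q are the roots of t² − 1684t + 708523 = 0.
Discriminant: 1684² − 4·708523 = 2835856 − 2834092 = 1764; √1764 = 42.
q = (1684 − 42)/2 = 821, p = (1684 + 42)/2 = 863.
Check: 821 · 863 = 708523.

863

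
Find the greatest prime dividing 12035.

83

12035 = 5 · 2407
2407 = 29 · 83
83 is prime.
So 12035 = 5 · 29 · 83; the largest prime factor is 83.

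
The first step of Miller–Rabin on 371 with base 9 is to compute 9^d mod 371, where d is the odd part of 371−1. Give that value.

305

371 − 1 = 370 = 2^1 · 185, so d = 185.
9^1 ≡ 9 (mod 371)
9^2 ≡ 9^2 = 81 ≡ 81 (mod 371)
9^4 ≡ 81^2 = 6561 ≡ 254 (mod 371)
9^8 ≡ 254^2 = 64516 ≡ 333 (mod 371)
9^16 ≡ 333^2 = 110889 ≡ 331 (mod 371)
9^32 ≡ 331^2 = 109561 ≡ 116 (mod 371)
9^64 ≡ 116^2 = 13456 ≡ 100 (mod 371)
9^128 ≡ 100^2 = 10000 ≡ 354 (mod 371)
185 = 128 + 32 + 16 + 8 + 1 in binary powers of 2.
So 9^185 ≡ 354 · 116 · 331 · 333 · 9 ≡ 305 (mod 371).
Squaring chain: 305; never reaches −1, so base 9 is a Miller–Rabin witness that 371 is composite.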